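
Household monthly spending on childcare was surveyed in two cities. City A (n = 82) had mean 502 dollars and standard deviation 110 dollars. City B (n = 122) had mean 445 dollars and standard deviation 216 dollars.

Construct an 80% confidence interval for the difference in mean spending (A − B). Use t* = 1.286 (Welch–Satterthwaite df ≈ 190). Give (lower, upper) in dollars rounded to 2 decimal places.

SE₁ = s₁/√n₁ = 110/√82 = 12.1475; SE₂ = 216/√122 = 19.5557.
Independent samples, unequal variances: SE_diff = √(SE₁² + SE₂²) = √(147.56175625 + 382.42540249) = 23.0214.
t* = 1.286, so margin of error = 1.286 × 23.0214 = 29.6055.
Difference in means = 502 − 445 = 57.0000.
57.0000 ± 29.6055 → (27.39, 86.61).

(27.39, 86.61)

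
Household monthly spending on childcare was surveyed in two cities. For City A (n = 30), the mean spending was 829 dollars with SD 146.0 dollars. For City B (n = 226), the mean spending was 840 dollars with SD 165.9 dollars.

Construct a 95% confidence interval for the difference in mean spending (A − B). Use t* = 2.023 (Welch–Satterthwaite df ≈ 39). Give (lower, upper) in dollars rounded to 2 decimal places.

Standard errors of each mean: 146.0/√30 = 26.6558 and 165.9/√226 = 11.0355.
SE(x̄₁ − x̄₂) = √(26.6558² + 11.0355²) = 28.8499 for independent samples with unequal variances.
With t* = 2.023, the margin is 2.023 × 28.8499 = 58.3633.
x̄₁ − x̄₂ = 829 − 840 = -11.0000; the interval is -11.0000 ± 58.3633 = (-69.36, 47.36).

(-69.36, 47.36)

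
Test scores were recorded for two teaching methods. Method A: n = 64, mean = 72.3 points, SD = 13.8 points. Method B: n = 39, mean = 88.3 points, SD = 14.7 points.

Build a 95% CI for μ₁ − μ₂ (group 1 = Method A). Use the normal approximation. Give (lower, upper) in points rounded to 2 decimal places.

Per-group SEs: s₁/√n₁ = 13.8/√64 = 1.7250, s₂/√n₂ = 14.7/√39 = 2.3539.
Unpooled SE of the difference: √(2.975625 + 5.54084521) = 2.9183.
Margin of error = z* · SE = 1.960 × 2.9183 = 5.7199.
x̄₁ − x̄₂ = 72.3 − 88.3 = -16.0000.
CI: -16.0000 ± 5.7199 = (-21.72, -10.28).

(-21.72, -10.28)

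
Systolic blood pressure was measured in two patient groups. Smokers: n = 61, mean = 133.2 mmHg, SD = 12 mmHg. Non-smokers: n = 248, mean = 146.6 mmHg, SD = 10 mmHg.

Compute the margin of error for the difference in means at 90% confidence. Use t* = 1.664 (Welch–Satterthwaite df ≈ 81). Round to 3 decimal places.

SE₁ = s₁/√n₁ = 12/√61 = 1.5364; SE₂ = 10/√248 = 0.6350.
Independent samples, unequal variances: SE_diff = √(SE₁² + SE₂²) = √(2.36052496 + 0.403225) = 1.6625.
t* = 1.664, so margin of error = 1.664 × 1.6625 = 2.7664.

2.766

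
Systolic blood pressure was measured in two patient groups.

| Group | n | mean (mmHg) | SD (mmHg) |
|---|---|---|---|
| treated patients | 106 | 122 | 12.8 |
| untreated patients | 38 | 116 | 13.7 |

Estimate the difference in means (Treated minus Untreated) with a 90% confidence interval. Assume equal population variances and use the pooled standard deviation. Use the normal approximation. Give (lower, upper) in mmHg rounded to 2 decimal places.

Pooled variance s_p² = [105·12.8² + 37·13.7²] / (106+38−2) = 170.0544, so s_p = 13.0405.
SE_diff = s_p·√(1/n₁ + 1/n₂) = 13.0405·√(1/106 + 1/38) = 2.4656.
z* = 1.645; margin = 1.645 × 2.4656 = 4.0559.
Difference = 122 − 116 = 6.0000.
6.0000 ± 4.0559 → (1.94, 10.06).

(1.94, 10.06)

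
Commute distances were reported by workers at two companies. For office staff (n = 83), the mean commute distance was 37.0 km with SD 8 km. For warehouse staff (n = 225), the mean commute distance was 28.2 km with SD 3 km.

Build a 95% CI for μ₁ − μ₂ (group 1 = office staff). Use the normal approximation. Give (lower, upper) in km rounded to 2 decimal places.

(7.03, 10.57)

Per-group SEs: s₁/√n₁ = 8/√83 = 0.8781, s₂/√n₂ = 3/√225 = 0.2000.
Unpooled SE of the difference: √(0.77105961 + 0.04) = 0.9006.
Margin of error = z* · SE = 1.960 × 0.9006 = 1.7652.
x̄₁ − x̄₂ = 37.0 − 28.2 = 8.8000.
CI: 8.8000 ± 1.7652 = (7.03, 10.57).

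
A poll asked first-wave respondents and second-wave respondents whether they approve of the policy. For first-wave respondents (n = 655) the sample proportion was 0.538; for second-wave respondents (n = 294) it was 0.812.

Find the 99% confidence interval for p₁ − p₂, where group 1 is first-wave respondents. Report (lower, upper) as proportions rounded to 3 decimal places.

(-0.351, -0.197)

SE₁ = √(p̂₁(1−p̂₁)/n₁) = √(0.5380·0.4620/655) = 0.01948; SE₂ = √(0.8120·0.1880/294) = 0.02279.
Independent samples: SE of the difference = √(SE₁² + SE₂²) = √(0.0003794704 + 0.0005193841) = 0.02998.
z* for 99% confidence is 2.576, so the margin of error is 2.576 × 0.02998 = 0.07723.
Point estimate p̂₁ − p̂₂ = 0.5380 − 0.8120 = -0.2740.
-0.2740 ± 0.07723 → (-0.351, -0.197).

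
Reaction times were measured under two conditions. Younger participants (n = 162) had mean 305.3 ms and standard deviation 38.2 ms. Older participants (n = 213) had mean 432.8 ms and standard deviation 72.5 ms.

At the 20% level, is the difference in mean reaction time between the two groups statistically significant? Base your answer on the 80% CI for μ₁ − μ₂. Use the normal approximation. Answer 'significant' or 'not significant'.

Standard errors of each mean: 38.2/√162 = 3.0013 and 72.5/√213 = 4.9676.
SE(x̄₁ − x̄₂) = √(3.0013² + 4.9676²) = 5.8039 for independent samples with unequal variances.
With z* = 1.282, the margin is 1.282 × 5.8039 = 7.4406.
x̄₁ − x̄₂ = 305.3 − 432.8 = -127.5000; the interval is -127.5000 ± 7.4406 = (-134.9406, -120.0594).
The interval (-134.9406, -120.0594) does not contain 0, so the difference is significant.

significant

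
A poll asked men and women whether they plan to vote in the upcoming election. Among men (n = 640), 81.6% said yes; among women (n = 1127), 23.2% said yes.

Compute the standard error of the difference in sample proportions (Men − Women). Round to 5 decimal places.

0.01982

Each SE is √(p̂(1−p̂)/n): √(0.8160·0.1840/640) = 0.01532 and √(0.2320·0.7680/1127) = 0.01257.
SE(p̂₁ − p̂₂) = √(SE₁² + SE₂²) = √(0.0002347024 + 0.0001580049) = 0.01982, since the two samples are independent.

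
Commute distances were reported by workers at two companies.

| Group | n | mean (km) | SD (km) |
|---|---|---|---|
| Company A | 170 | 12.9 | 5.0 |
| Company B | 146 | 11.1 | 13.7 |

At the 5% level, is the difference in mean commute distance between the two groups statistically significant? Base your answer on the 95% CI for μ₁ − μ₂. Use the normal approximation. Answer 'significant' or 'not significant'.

SE₁ = s₁/√n₁ = 5.0/√170 = 0.3835; SE₂ = 13.7/√146 = 1.1338.
Independent samples, unequal variances: SE_diff = √(SE₁² + SE₂²) = √(0.14707225 + 1.28550244) = 1.1969.
z* = 1.960, so margin of error = 1.960 × 1.1969 = 2.3459.
Difference in means = 12.9 − 11.1 = 1.8000.
1.8000 ± 2.3459 → (-0.5459, 4.1459).
The interval (-0.5459, 4.1459) contains 0, so the difference is not significant.

not significant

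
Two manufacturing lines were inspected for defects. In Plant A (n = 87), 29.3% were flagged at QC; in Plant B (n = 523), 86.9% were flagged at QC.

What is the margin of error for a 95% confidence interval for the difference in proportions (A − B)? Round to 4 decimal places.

0.0999

Each SE is √(p̂(1−p̂)/n): √(0.2930·0.7070/87) = 0.04880 and √(0.8690·0.1310/523) = 0.01475.
SE(p̂₁ − p̂₂) = √(SE₁² + SE₂²) = √(0.00238144 + 0.0002175625) = 0.05098, since the two samples are independent.
At 95% confidence z* = 1.960; margin = 1.960 × 0.05098 = 0.09992.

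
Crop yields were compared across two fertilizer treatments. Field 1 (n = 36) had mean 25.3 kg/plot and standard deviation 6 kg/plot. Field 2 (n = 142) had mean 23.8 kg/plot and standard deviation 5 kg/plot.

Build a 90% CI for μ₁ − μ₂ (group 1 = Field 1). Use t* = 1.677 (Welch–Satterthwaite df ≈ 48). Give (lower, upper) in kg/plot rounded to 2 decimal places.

Per-group SEs: s₁/√n₁ = 6/√36 = 1.0000, s₂/√n₂ = 5/√142 = 0.4196.
Unpooled SE of the difference: √(1.0 + 0.17606416) = 1.0845.
Margin of error = t* · SE = 1.677 × 1.0845 = 1.8187.
x̄₁ − x̄₂ = 25.3 − 23.8 = 1.5000.
CI: 1.5000 ± 1.8187 = (-0.32, 3.32).

(-0.32, 3.32)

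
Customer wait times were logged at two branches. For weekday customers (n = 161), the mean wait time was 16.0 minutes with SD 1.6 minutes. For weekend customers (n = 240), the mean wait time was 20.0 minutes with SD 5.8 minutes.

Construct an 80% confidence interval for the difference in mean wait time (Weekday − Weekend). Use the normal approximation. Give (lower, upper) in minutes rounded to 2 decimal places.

(-4.51, -3.49)

Standard errors of each mean: 1.6/√161 = 0.1261 and 5.8/√240 = 0.3744.
SE(x̄₁ − x̄₂) = √(0.1261² + 0.3744²) = 0.3951 for independent samples with unequal variances.
With z* = 1.282, the margin is 1.282 × 0.3951 = 0.5065.
x̄₁ − x̄₂ = 16.0 − 20.0 = -4.0000; the interval is -4.0000 ± 0.5065 = (-4.51, -3.49).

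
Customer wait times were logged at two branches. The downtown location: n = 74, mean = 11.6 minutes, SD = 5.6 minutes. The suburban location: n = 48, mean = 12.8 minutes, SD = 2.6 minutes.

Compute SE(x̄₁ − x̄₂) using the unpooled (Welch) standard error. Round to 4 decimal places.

SE₁ = s₁/√n₁ = 5.6/√74 = 0.6510; SE₂ = 2.6/√48 = 0.3753.
Independent samples, unequal variances: SE_diff = √(SE₁² + SE₂²) = √(0.423801 + 0.14085009) = 0.7514.

0.7514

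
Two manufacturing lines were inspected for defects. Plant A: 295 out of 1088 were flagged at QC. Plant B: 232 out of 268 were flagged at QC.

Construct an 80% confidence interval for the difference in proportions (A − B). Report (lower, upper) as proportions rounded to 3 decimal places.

Sample proportions: 295/1088 = 0.2711, 232/268 = 0.8657.
Each SE is √(p̂(1−p̂)/n): √(0.2711·0.7289/1088) = 0.01348 and √(0.8657·0.1343/268) = 0.02083.
SE(p̂₁ − p̂₂) = √(SE₁² + SE₂²) = √(0.0001817104 + 0.0004338889) = 0.02481, since the two samples are independent.
At 80% confidence z* = 1.282; margin = 1.282 × 0.02481 = 0.03181.
The difference is 0.2711 − 0.8657 = -0.5946, so the interval is -0.5946 ± 0.03181 = (-0.626, -0.563).

(-0.626, -0.563)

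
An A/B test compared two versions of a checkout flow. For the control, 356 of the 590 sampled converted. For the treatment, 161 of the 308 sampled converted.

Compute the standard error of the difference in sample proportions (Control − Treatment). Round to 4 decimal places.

Sample proportions: 356/590 = 0.6034, 161/308 = 0.5227.
Each SE is √(p̂(1−p̂)/n): √(0.6034·0.3966/590) = 0.02014 and √(0.5227·0.4773/308) = 0.02846.
SE(p̂₁ − p̂₂) = √(SE₁² + SE₂²) = √(0.0004056196 + 0.0008099716) = 0.03487, since the two samples are independent.

0.0349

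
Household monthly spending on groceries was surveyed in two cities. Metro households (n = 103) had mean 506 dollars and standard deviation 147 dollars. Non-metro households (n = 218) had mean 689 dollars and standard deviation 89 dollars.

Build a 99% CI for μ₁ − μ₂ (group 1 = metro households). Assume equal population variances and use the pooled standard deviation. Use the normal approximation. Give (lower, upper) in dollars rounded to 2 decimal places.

(-217.16, -148.84)

s_p = √[((n₁−1)s₁² + (n₂−1)s₂²)/(n₁+n₂−2)] = √[(102·147² + 217·89²)/319] = 110.8951.
SE = 110.8951·√(1/103 + 1/218) = 13.2592.
With z* = 2.576, margin = 2.576 × 13.2592 = 34.1557.
x̄₁ − x̄₂ = 506 − 689 = -183.0000; interval -183.0000 ± 34.1557 = (-217.16, -148.84).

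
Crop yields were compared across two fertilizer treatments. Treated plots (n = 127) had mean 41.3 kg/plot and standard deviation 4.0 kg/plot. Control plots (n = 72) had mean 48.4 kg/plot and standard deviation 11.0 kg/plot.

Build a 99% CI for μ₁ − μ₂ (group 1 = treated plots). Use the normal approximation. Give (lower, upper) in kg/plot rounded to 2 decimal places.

(-10.56, -3.64)

SE₁ = s₁/√n₁ = 4.0/√127 = 0.3549; SE₂ = 11.0/√72 = 1.2964.
Independent samples, unequal variances: SE_diff = √(SE₁² + SE₂²) = √(0.12595401 + 1.68065296) = 1.3441.
z* = 2.576, so margin of error = 2.576 × 1.3441 = 3.4624.
Difference in means = 41.3 − 48.4 = -7.1000.
-7.1000 ± 3.4624 → (-10.56, -3.64).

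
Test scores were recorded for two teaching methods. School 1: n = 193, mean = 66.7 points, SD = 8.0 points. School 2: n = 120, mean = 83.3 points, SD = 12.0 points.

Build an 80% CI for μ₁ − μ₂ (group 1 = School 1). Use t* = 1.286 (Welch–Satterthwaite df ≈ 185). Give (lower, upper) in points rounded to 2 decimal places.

(-18.19, -15.01)

Standard errors of each mean: 8.0/√193 = 0.5759 and 12.0/√120 = 1.0954.
SE(x̄₁ − x̄₂) = √(0.5759² + 1.0954²) = 1.2376 for independent samples with unequal variances.
With t* = 1.286, the margin is 1.286 × 1.2376 = 1.5916.
x̄₁ − x̄₂ = 66.7 − 83.3 = -16.6000; the interval is -16.6000 ± 1.5916 = (-18.19, -15.01).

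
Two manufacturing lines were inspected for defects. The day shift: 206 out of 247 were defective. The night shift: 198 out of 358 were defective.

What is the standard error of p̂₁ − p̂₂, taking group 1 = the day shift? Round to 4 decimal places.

First, p̂₁ = 206/247 = 0.8340; p̂₂ = 198/358 = 0.5531.
The two standard errors are √(0.8340×0.1660/247) = 0.02367 and √(0.5531×0.4469/358) = 0.02628.
Because the samples are independent, SE_diff = √(0.02367² + 0.02628²) = 0.03537.

0.0354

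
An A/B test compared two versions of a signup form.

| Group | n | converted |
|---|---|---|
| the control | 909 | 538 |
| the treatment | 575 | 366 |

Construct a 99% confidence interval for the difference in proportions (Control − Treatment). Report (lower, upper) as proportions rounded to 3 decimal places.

(-0.111, 0.022)

First, p̂₁ = 538/909 = 0.5919; p̂₂ = 366/575 = 0.6365.
The two standard errors are √(0.5919×0.4081/909) = 0.01630 and √(0.6365×0.3635/575) = 0.02006.
Because the samples are independent, SE_diff = √(0.01630² + 0.02006²) = 0.02585.
Using z* = 2.576 for 99%, ME = 2.576 × 0.02585 = 0.06659.
p̂₁ − p̂₂ = -0.0446; interval -0.0446 ± 0.06659 gives (-0.111, 0.022).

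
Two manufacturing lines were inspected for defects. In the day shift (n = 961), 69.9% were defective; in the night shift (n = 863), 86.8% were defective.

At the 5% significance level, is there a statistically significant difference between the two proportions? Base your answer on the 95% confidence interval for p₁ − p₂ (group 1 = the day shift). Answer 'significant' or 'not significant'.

The two standard errors are √(0.6990×0.3010/961) = 0.01480 and √(0.8680×0.1320/863) = 0.01152.
Because the samples are independent, SE_diff = √(0.01480² + 0.01152²) = 0.01876.
Using z* = 1.960 for 95%, ME = 1.960 × 0.01876 = 0.03677.
p̂₁ − p̂₂ = -0.1690; interval -0.1690 ± 0.03677 gives (-0.20577, -0.13223).
The interval (-0.20577, -0.13223) does not contain 0, so the difference is significant.

significant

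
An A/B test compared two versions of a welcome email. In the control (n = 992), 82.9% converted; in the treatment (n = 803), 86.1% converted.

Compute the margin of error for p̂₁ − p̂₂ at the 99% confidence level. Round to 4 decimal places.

0.0440

The two standard errors are √(0.8290×0.1710/992) = 0.01195 and √(0.8610×0.1390/803) = 0.01221.
Because the samples are independent, SE_diff = √(0.01195² + 0.01221²) = 0.01708.
Using z* = 2.576 for 99%, ME = 2.576 × 0.01708 = 0.04400.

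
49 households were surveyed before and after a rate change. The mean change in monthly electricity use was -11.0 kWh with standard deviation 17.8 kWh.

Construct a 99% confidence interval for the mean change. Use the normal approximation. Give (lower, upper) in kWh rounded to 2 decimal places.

Paired design: SE = s_d/√n = 17.8/√49 = 2.5429.
z* = 2.576; margin of error = 2.576 × 2.5429 = 6.5505.
-11.0 ± 6.5505 → (-17.55, -4.45).

(-17.55, -4.45)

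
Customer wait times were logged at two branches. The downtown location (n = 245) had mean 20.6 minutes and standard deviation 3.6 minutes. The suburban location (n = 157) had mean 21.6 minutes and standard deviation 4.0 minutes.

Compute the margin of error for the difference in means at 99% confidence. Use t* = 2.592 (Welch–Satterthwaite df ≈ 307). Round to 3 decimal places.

Per-group SEs: s₁/√n₁ = 3.6/√245 = 0.2300, s₂/√n₂ = 4.0/√157 = 0.3192.
Unpooled SE of the difference: √(0.0529 + 0.10188864) = 0.3934.
Margin of error = t* · SE = 2.592 × 0.3934 = 1.0197.

1.020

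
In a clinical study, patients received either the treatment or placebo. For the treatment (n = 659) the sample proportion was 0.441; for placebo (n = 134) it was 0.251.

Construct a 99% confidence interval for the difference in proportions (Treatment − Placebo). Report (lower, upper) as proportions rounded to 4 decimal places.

(0.0814, 0.2986)

Each SE is √(p̂(1−p̂)/n): √(0.4410·0.5590/659) = 0.01934 and √(0.2510·0.7490/134) = 0.03746.
SE(p̂₁ − p̂₂) = √(SE₁² + SE₂²) = √(0.0003740356 + 0.0014032516) = 0.04216, since the two samples are independent.
At 99% confidence z* = 2.576; margin = 2.576 × 0.04216 = 0.10860.
The difference is 0.4410 − 0.2510 = 0.1900, so the interval is 0.1900 ± 0.10860 = (0.0814, 0.2986).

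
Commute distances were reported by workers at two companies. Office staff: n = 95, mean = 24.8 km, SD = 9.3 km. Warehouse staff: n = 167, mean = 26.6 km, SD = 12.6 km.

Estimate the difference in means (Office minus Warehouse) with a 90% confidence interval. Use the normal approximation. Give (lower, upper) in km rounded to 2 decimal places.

Standard errors of each mean: 9.3/√95 = 0.9542 and 12.6/√167 = 0.9750.
SE(x̄₁ − x̄₂) = √(0.9542² + 0.9750²) = 1.3642 for independent samples with unequal variances.
With z* = 1.645, the margin is 1.645 × 1.3642 = 2.2441.
x̄₁ − x̄₂ = 24.8 − 26.6 = -1.8000; the interval is -1.8000 ± 2.2441 = (-4.04, 0.44).

(-4.04, 0.44)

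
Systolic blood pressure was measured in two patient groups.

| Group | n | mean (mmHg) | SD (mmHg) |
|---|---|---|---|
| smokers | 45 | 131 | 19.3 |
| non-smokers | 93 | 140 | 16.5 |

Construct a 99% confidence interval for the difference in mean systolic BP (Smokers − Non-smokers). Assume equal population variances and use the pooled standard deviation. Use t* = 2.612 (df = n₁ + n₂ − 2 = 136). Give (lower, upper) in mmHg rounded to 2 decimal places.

(-17.28, -0.72)

Pooled variance s_p² = [44·19.3² + 92·16.5²] / (45+93−2) = 304.6806, so s_p = 17.4551.
SE_diff = s_p·√(1/n₁ + 1/n₂) = 17.4551·√(1/45 + 1/93) = 3.1697.
t* = 2.612; margin = 2.612 × 3.1697 = 8.2793.
Difference = 131 − 140 = -9.0000.
-9.0000 ± 8.2793 → (-17.28, -0.72).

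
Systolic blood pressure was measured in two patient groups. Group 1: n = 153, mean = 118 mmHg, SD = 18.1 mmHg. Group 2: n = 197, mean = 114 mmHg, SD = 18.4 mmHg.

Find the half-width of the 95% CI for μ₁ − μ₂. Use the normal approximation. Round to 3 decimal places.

3.851

SE₁ = s₁/√n₁ = 18.1/√153 = 1.4633; SE₂ = 18.4/√197 = 1.3109.
Independent samples, unequal variances: SE_diff = √(SE₁² + SE₂²) = √(2.14124689 + 1.71845881) = 1.9646.
z* = 1.960, so margin of error = 1.960 × 1.9646 = 3.8506.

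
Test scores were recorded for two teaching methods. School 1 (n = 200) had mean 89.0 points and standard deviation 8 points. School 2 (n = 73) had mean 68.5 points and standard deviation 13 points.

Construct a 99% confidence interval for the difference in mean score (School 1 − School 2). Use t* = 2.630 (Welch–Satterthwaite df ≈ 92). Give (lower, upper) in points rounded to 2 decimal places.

Standard errors of each mean: 8/√200 = 0.5657 and 13/√73 = 1.5215.
SE(x̄₁ − x̄₂) = √(0.5657² + 1.5215²) = 1.6233 for independent samples with unequal variances.
With t* = 2.630, the margin is 2.630 × 1.6233 = 4.2693.
x̄₁ − x̄₂ = 89.0 − 68.5 = 20.5000; the interval is 20.5000 ± 4.2693 = (16.23, 24.77).

(16.23, 24.77)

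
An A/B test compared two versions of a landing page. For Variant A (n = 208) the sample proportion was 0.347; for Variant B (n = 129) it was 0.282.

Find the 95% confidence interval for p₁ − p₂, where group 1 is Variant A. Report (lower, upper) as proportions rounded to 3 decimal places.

(-0.036, 0.166)

SE₁ = √(p̂₁(1−p̂₁)/n₁) = √(0.3470·0.6530/208) = 0.03301; SE₂ = √(0.2820·0.7180/129) = 0.03962.
Independent samples: SE of the difference = √(SE₁² + SE₂²) = √(0.0010896601 + 0.0015697444) = 0.05157.
z* for 95% confidence is 1.960, so the margin of error is 1.960 × 0.05157 = 0.10108.
Point estimate p̂₁ − p̂₂ = 0.3470 − 0.2820 = 0.0650.
0.0650 ± 0.10108 → (-0.036, 0.166).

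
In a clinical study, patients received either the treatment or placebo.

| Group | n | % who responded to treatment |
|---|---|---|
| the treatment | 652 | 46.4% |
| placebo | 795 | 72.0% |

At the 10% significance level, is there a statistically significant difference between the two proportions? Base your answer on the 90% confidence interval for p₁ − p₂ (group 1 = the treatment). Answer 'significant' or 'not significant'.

significant

SE₁ = √(p̂₁(1−p̂₁)/n₁) = √(0.4640·0.5360/652) = 0.01953; SE₂ = √(0.7200·0.2800/795) = 0.01592.
Independent samples: SE of the difference = √(SE₁² + SE₂²) = √(0.0003814209 + 0.0002534464) = 0.02520.
z* for 90% confidence is 1.645, so the margin of error is 1.645 × 0.02520 = 0.04145.
Point estimate p̂₁ − p̂₂ = 0.4640 − 0.7200 = -0.2560.
-0.2560 ± 0.04145 → (-0.29745, -0.21455).
The interval (-0.29745, -0.21455) does not contain 0, so the difference is significant.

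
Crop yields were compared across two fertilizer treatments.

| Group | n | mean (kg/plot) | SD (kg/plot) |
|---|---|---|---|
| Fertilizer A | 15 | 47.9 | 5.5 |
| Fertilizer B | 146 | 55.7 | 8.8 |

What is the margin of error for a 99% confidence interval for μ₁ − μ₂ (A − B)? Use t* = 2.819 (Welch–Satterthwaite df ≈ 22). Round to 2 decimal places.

Standard errors of each mean: 5.5/√15 = 1.4201 and 8.8/√146 = 0.7283.
SE(x̄₁ − x̄₂) = √(1.4201² + 0.7283²) = 1.5960 for independent samples with unequal variances.
With t* = 2.819, the margin is 2.819 × 1.5960 = 4.4991.

4.50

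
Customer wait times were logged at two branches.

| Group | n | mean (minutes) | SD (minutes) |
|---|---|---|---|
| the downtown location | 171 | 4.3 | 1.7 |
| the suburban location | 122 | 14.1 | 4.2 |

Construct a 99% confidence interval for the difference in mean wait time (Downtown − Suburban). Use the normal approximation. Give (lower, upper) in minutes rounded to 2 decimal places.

SE₁ = s₁/√n₁ = 1.7/√171 = 0.1300; SE₂ = 4.2/√122 = 0.3803.
Independent samples, unequal variances: SE_diff = √(SE₁² + SE₂²) = √(0.0169 + 0.14462809) = 0.4019.
z* = 2.576, so margin of error = 2.576 × 0.4019 = 1.0353.
Difference in means = 4.3 − 14.1 = -9.8000.
-9.8000 ± 1.0353 → (-10.84, -8.76).

(-10.84, -8.76)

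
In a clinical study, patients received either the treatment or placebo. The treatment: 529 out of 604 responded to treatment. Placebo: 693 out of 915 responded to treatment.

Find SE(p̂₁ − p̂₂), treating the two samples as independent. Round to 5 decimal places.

0.01952

First, p̂₁ = 529/604 = 0.8758; p̂₂ = 693/915 = 0.7574.
The two standard errors are √(0.8758×0.1242/604) = 0.01342 and √(0.7574×0.2426/915) = 0.01417.
Because the samples are independent, SE_diff = √(0.01342² + 0.01417²) = 0.01952.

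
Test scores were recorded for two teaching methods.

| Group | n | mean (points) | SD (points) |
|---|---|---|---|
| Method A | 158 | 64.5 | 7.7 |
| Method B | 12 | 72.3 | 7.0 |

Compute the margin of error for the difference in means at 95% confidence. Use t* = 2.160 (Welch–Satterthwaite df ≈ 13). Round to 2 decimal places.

4.56

Standard errors of each mean: 7.7/√158 = 0.6126 and 7.0/√12 = 2.0207.
SE(x̄₁ − x̄₂) = √(0.6126² + 2.0207²) = 2.1115 for independent samples with unequal variances.
With t* = 2.160, the margin is 2.160 × 2.1115 = 4.5608.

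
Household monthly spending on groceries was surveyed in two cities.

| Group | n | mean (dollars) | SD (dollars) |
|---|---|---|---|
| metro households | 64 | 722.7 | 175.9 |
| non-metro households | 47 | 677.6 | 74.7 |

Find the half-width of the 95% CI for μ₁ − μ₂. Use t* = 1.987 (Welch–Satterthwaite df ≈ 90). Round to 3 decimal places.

48.760

Per-group SEs: s₁/√n₁ = 175.9/√64 = 21.9875, s₂/√n₂ = 74.7/√47 = 10.8961.
Unpooled SE of the difference: √(483.45015625 + 118.72499521) = 24.5393.
Margin of error = t* · SE = 1.987 × 24.5393 = 48.7596.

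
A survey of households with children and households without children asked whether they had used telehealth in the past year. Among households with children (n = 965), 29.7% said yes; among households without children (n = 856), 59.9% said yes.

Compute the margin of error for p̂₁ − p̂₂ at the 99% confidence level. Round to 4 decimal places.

0.0574

Each SE is √(p̂(1−p̂)/n): √(0.2970·0.7030/965) = 0.01471 and √(0.5990·0.4010/856) = 0.01675.
SE(p̂₁ − p̂₂) = √(SE₁² + SE₂²) = √(0.0002163841 + 0.0002805625) = 0.02229, since the two samples are independent.
At 99% confidence z* = 2.576; margin = 2.576 × 0.02229 = 0.05742.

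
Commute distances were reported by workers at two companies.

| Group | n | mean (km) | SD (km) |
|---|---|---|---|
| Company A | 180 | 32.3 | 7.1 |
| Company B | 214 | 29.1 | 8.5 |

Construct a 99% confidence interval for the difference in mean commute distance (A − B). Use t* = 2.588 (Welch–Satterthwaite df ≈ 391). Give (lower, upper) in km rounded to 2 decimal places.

(1.17, 5.23)

Standard errors of each mean: 7.1/√180 = 0.5292 and 8.5/√214 = 0.5810.
SE(x̄₁ − x̄₂) = √(0.5292² + 0.5810²) = 0.7859 for independent samples with unequal variances.
With t* = 2.588, the margin is 2.588 × 0.7859 = 2.0339.
x̄₁ − x̄₂ = 32.3 − 29.1 = 3.2000; the interval is 3.2000 ± 2.0339 = (1.17, 5.23).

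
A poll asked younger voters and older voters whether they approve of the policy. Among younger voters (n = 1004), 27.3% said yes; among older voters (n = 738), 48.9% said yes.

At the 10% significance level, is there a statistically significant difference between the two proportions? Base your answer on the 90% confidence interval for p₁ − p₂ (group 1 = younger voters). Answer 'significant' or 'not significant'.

significant

The two standard errors are √(0.2730×0.7270/1004) = 0.01406 and √(0.4890×0.5110/738) = 0.01840.
Because the samples are independent, SE_diff = √(0.01406² + 0.01840²) = 0.02316.
Using z* = 1.645 for 90%, ME = 1.645 × 0.02316 = 0.03810.
p̂₁ − p̂₂ = -0.2160; interval -0.2160 ± 0.03810 gives (-0.25410, -0.17790).
The interval (-0.25410, -0.17790) does not contain 0, so the difference is significant.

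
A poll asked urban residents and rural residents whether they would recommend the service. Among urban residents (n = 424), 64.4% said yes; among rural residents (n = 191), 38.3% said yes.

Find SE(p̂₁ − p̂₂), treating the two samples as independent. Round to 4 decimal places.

0.0422

Each SE is √(p̂(1−p̂)/n): √(0.6440·0.3560/424) = 0.02325 and √(0.3830·0.6170/191) = 0.03517.
SE(p̂₁ − p̂₂) = √(SE₁² + SE₂²) = √(0.0005405625 + 0.0012369289) = 0.04216, since the two samples are independent.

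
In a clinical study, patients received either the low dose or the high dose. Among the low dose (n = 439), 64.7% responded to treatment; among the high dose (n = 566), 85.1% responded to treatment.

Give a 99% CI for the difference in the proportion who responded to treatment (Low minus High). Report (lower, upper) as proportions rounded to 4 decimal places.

(-0.2743, -0.1337)

The two standard errors are √(0.6470×0.3530/439) = 0.02281 and √(0.8510×0.1490/566) = 0.01497.
Because the samples are independent, SE_diff = √(0.02281² + 0.01497²) = 0.02728.
Using z* = 2.576 for 99%, ME = 2.576 × 0.02728 = 0.07027.
p̂₁ − p̂₂ = -0.2040; interval -0.2040 ± 0.07027 gives (-0.2743, -0.1337).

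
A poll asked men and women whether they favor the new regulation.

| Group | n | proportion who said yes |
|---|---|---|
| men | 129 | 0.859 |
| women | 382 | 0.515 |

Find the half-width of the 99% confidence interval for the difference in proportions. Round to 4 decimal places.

Each SE is √(p̂(1−p̂)/n): √(0.8590·0.1410/129) = 0.03064 and √(0.5150·0.4850/382) = 0.02557.
SE(p̂₁ − p̂₂) = √(SE₁² + SE₂²) = √(0.0009388096 + 0.0006538249) = 0.03991, since the two samples are independent.
At 99% confidence z* = 2.576; margin = 2.576 × 0.03991 = 0.10281.

0.1028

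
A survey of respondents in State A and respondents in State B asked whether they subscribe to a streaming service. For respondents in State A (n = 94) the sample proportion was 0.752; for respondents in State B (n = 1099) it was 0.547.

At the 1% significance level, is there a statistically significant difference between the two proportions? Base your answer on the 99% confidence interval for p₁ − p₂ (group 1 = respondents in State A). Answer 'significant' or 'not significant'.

SE₁ = √(p̂₁(1−p̂₁)/n₁) = √(0.7520·0.2480/94) = 0.04454; SE₂ = √(0.5470·0.4530/1099) = 0.01502.
Independent samples: SE of the difference = √(SE₁² + SE₂²) = √(0.0019838116 + 0.0002256004) = 0.04700.
z* for 99% confidence is 2.576, so the margin of error is 2.576 × 0.04700 = 0.12107.
Point estimate p̂₁ − p̂₂ = 0.7520 − 0.5470 = 0.2050.
0.2050 ± 0.12107 → (0.08393, 0.32607).
The interval (0.08393, 0.32607) does not contain 0, so the difference is significant.

significant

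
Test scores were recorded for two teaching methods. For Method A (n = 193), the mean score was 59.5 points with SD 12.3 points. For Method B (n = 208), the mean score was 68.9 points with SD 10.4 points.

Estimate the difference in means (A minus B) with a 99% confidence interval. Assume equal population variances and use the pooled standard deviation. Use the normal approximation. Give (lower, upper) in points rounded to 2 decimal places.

(-12.32, -6.48)

Pooled variance s_p² = [192·12.3² + 207·10.4²] / (193+208−2) = 128.9143, so s_p = 11.3540.
SE_diff = s_p·√(1/n₁ + 1/n₂) = 11.3540·√(1/193 + 1/208) = 1.1348.
z* = 2.576; margin = 2.576 × 1.1348 = 2.9232.
Difference = 59.5 − 68.9 = -9.4000.
-9.4000 ± 2.9232 → (-12.32, -6.48).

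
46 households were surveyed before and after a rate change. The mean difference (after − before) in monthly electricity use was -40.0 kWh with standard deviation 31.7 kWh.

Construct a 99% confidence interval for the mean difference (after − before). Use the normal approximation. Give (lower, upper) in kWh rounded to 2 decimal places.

(-52.04, -27.96)

Paired design: SE = s_d/√n = 31.7/√46 = 4.6739.
z* = 2.576; margin of error = 2.576 × 4.6739 = 12.0400.
-40.0 ± 12.0400 → (-52.04, -27.96).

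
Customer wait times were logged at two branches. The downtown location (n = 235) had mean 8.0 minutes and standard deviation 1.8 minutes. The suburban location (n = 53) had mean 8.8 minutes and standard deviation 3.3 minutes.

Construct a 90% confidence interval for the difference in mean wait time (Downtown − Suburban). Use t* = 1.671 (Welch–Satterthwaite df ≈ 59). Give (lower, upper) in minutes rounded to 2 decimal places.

Per-group SEs: s₁/√n₁ = 1.8/√235 = 0.1174, s₂/√n₂ = 3.3/√53 = 0.4533.
Unpooled SE of the difference: √(0.01378276 + 0.20548089) = 0.4683.
Margin of error = t* · SE = 1.671 × 0.4683 = 0.7825.
x̄₁ − x̄₂ = 8.0 − 8.8 = -0.8000.
CI: -0.8000 ± 0.7825 = (-1.58, -0.02).

(-1.58, -0.02)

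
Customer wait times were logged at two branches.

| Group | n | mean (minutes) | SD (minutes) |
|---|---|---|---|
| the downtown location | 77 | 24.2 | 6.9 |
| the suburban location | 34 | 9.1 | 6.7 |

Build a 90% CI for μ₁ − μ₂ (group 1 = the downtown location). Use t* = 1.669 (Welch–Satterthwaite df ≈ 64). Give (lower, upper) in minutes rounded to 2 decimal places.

(12.78, 17.42)

Standard errors of each mean: 6.9/√77 = 0.7863 and 6.7/√34 = 1.1490.
SE(x̄₁ − x̄₂) = √(0.7863² + 1.1490²) = 1.3923 for independent samples with unequal variances.
With t* = 1.669, the margin is 1.669 × 1.3923 = 2.3237.
x̄₁ − x̄₂ = 24.2 − 9.1 = 15.1000; the interval is 15.1000 ± 2.3237 = (12.78, 17.42).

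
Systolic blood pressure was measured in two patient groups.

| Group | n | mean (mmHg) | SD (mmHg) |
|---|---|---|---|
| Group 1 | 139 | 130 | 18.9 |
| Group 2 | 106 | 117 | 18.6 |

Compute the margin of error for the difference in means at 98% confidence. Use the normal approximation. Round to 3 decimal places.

5.618

SE₁ = s₁/√n₁ = 18.9/√139 = 1.6031; SE₂ = 18.6/√106 = 1.8066.
Independent samples, unequal variances: SE_diff = √(SE₁² + SE₂²) = √(2.56992961 + 3.26380356) = 2.4153.
z* = 2.326, so margin of error = 2.326 × 2.4153 = 5.6180.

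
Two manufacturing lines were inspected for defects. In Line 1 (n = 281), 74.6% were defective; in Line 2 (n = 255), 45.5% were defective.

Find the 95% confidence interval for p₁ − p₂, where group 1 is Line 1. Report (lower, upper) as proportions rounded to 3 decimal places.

(0.211, 0.371)

The two standard errors are √(0.7460×0.2540/281) = 0.02597 and √(0.4550×0.5450/255) = 0.03118.
Because the samples are independent, SE_diff = √(0.02597² + 0.03118²) = 0.04058.
Using z* = 1.960 for 95%, ME = 1.960 × 0.04058 = 0.07954.
p̂₁ − p̂₂ = 0.2910; interval 0.2910 ± 0.07954 gives (0.211, 0.371).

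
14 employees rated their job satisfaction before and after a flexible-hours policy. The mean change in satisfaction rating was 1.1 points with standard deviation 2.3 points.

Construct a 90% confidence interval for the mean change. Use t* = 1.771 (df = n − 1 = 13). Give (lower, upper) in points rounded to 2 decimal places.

(0.01, 2.19)

This is a matched-pairs design, so SE = s_d/√n = 2.3/√14 = 0.6147.
Margin = 1.771 × 0.6147 = 1.0886; the interval is 1.1 ± 1.0886 = (0.01, 2.19).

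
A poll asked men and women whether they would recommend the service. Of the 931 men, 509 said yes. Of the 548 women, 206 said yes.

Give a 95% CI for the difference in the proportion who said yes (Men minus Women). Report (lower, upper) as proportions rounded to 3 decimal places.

First, p̂₁ = 509/931 = 0.5467; p̂₂ = 206/548 = 0.3759.
The two standard errors are √(0.5467×0.4533/931) = 0.01632 and √(0.3759×0.6241/548) = 0.02069.
Because the samples are independent, SE_diff = √(0.01632² + 0.02069²) = 0.02635.
Using z* = 1.960 for 95%, ME = 1.960 × 0.02635 = 0.05165.
p̂₁ − p̂₂ = 0.1708; interval 0.1708 ± 0.05165 gives (0.119, 0.222).

(0.119, 0.222)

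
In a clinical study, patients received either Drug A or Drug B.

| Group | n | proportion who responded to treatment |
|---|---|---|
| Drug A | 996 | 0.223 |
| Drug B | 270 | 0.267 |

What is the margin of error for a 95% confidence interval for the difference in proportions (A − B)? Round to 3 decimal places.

0.059

The two standard errors are √(0.2230×0.7770/996) = 0.01319 and √(0.2670×0.7330/270) = 0.02692.
Because the samples are independent, SE_diff = √(0.01319² + 0.02692²) = 0.02998.
Using z* = 1.960 for 95%, ME = 1.960 × 0.02998 = 0.05876.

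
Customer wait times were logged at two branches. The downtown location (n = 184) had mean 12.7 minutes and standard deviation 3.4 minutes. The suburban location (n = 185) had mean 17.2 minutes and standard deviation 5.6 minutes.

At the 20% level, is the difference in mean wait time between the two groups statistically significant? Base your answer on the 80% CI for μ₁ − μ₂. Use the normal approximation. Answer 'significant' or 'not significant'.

significant

Standard errors of each mean: 3.4/√184 = 0.2507 and 5.6/√185 = 0.4117.
SE(x̄₁ − x̄₂) = √(0.2507² + 0.4117²) = 0.4820 for independent samples with unequal variances.
With z* = 1.282, the margin is 1.282 × 0.4820 = 0.6179.
x̄₁ − x̄₂ = 12.7 − 17.2 = -4.5000; the interval is -4.5000 ± 0.6179 = (-5.1179, -3.8821).
The interval (-5.1179, -3.8821) does not contain 0, so the difference is significant.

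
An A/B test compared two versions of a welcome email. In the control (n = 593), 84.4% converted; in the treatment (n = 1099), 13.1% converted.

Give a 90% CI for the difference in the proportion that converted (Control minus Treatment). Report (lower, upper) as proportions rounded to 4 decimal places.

The two standard errors are √(0.8440×0.1560/593) = 0.01490 and √(0.1310×0.8690/1099) = 0.01018.
Because the samples are independent, SE_diff = √(0.01490² + 0.01018²) = 0.01805.
Using z* = 1.645 for 90%, ME = 1.645 × 0.01805 = 0.02969.
p̂₁ − p̂₂ = 0.7130; interval 0.7130 ± 0.02969 gives (0.6833, 0.7427).

(0.6833, 0.7427)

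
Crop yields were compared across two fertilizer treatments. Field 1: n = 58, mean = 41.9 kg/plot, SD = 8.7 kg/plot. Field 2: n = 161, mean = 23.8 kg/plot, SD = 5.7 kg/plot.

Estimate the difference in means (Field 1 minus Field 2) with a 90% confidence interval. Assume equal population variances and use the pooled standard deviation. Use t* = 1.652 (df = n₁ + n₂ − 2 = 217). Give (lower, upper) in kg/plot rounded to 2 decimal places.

(16.42, 19.78)

Pooled variance s_p² = [57·8.7² + 160·5.7²] / (58+161−2) = 43.8375, so s_p = 6.6210.
SE_diff = s_p·√(1/n₁ + 1/n₂) = 6.6210·√(1/58 + 1/161) = 1.0140.
t* = 1.652; margin = 1.652 × 1.0140 = 1.6751.
Difference = 41.9 − 23.8 = 18.1000.
18.1000 ± 1.6751 → (16.42, 19.78).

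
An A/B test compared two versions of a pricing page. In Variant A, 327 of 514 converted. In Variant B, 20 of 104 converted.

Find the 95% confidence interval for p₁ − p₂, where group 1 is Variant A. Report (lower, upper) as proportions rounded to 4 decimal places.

Sample proportions: 327/514 = 0.6362, 20/104 = 0.1923.
Each SE is √(p̂(1−p̂)/n): √(0.6362·0.3638/514) = 0.02122 and √(0.1923·0.8077/104) = 0.03865.
SE(p̂₁ − p̂₂) = √(SE₁² + SE₂²) = √(0.0004502884 + 0.0014938225) = 0.04409, since the two samples are independent.
At 95% confidence z* = 1.960; margin = 1.960 × 0.04409 = 0.08642.
The difference is 0.6362 − 0.1923 = 0.4439, so the interval is 0.4439 ± 0.08642 = (0.3575, 0.5303).

(0.3575, 0.5303)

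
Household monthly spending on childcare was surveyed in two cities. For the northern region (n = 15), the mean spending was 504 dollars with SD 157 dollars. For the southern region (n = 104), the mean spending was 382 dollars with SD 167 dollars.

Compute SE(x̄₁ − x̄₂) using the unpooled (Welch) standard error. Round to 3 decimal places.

Standard errors of each mean: 157/√15 = 40.5372 and 167/√104 = 16.3757.
SE(x̄₁ − x̄₂) = √(40.5372² + 16.3757²) = 43.7199 for independent samples with unequal variances.

43.720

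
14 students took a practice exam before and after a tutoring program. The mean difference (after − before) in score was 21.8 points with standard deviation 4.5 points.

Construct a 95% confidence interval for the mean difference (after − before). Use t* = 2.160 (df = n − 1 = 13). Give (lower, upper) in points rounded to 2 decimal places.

(19.20, 24.40)

Paired design: SE = s_d/√n = 4.5/√14 = 1.2027.
t* = 2.160; margin of error = 2.160 × 1.2027 = 2.5978.
21.8 ± 2.5978 → (19.20, 24.40).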